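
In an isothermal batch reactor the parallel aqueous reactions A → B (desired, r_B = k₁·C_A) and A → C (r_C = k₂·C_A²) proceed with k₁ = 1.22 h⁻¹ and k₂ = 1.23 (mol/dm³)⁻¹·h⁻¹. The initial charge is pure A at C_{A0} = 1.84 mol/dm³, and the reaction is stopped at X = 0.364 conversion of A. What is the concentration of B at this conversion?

0.268 mol/dm³

C_A = C_{A0}(1−X) = 1.170 mol/dm³.
Along a PFR/batch, dC_B/dC_A = −r_B/(r_B+r_C) = −k₁/(k₁+k₂·C_A).
Integrating from C_{A0} to C_A: C_B = (1.22/1.23)·ln[(1.22+1.23·1.84)/(1.22+1.23·1.17)] = 0.9919·ln(3.483/2.659) = 0.2677 mol/dm³.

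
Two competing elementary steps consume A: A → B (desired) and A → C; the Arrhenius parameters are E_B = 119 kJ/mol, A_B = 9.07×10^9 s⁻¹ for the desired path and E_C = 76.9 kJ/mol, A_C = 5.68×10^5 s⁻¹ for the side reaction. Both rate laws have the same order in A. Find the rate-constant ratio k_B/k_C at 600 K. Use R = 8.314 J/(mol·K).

3.45

Since both paths have the same order in A, the concentration cancels and S_{B/C} = k_B/k_C = (A_B/A_C)·exp[(E_C−E_B)/(RT)].
(E_C−E_B)/(RT) = (76.9−119)×10³/(8.314×600) = -42100/4988 = -8.440.
k_B/k_C = (9.07×10^9/5.68×10^5)·exp(-8.440) = 15968 × 2.161×10^-4 = 3.45.
Since E_B > E_C, raising the temperature improves selectivity toward B.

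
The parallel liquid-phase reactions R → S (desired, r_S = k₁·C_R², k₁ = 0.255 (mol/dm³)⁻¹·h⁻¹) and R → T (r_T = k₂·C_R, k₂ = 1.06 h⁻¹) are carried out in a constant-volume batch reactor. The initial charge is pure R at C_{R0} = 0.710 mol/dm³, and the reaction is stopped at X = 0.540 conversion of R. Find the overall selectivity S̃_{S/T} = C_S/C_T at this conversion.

C_R = C_{R0}(1−X) = 0.3266 mol/dm³.
Along a PFR/batch, dC_T/dC_R = −r_T/(r_S+r_T) = −k₂/(k₂+k₁·C_R).
Integrating from C_{R0} to C_R: C_T = (1.06/0.255)·ln[(1.06+0.255·0.710)/(1.06+0.255·0.327)] = 4.157·ln(1.241/1.143) = 0.3411 mol/dm³.
Then C_S = (C_{R0}−C_R) − C_T = 0.3834 − 0.3411 = 0.04231 mol/dm³.
S̃_{S/T} = C_S/C_T = 0.04231/0.3411 = 0.124.

0.124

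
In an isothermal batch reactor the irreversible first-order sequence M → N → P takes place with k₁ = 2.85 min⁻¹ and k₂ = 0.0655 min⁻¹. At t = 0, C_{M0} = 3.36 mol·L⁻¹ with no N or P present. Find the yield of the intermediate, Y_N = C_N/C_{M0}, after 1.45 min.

Solving the coupled first-order balances gives C_N(t) = [k₁/(k₂−k₁)]·C_{M0}·(e^(−k₁t) − e^(−k₂t)).
e^(−k₁t) = e^(−2.85×1.45) = e^(−4.133) = 0.01604; e^(−k₂t) = e^(−0.09498) = 0.9094.
C_N = 2.85×3.36/(0.0655−2.85) × (0.01604−0.9094) = (-3.439)×(-0.8934) = 3.072 mol·L⁻¹.
Y_N = C_N/C_{M0} = 3.072/3.36 = 0.914.

0.914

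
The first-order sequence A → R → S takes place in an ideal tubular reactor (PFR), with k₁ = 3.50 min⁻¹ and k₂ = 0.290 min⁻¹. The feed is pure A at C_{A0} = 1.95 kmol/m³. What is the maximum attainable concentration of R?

1.56 kmol/m³

For a first-order series the maximum intermediate yield is C_{R,max}/C_{A0} = (k₁/k₂)^[k₂/(k₂−k₁)].
= (3.50/0.290)^(0.290/(0.290−3.50)) = (12.07)^(-0.09034) = 0.7985.
C_{R,max} = 0.7985×1.95 = 1.56 kmol/m³.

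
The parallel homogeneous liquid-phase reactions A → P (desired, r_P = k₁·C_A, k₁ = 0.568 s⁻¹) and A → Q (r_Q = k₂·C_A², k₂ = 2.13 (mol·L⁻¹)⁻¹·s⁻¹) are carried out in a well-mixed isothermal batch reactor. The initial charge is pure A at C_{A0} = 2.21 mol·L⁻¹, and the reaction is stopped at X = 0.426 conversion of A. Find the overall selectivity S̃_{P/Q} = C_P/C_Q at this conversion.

0.157

C_A = C_{A0}(1−X) = 1.269 mol·L⁻¹.
Along a PFR/batch, dC_P/dC_A = −r_P/(r_P+r_Q) = −k₁/(k₁+k₂·C_A).
Integrating from C_{A0} to C_A: C_P = (0.568/2.13)·ln[(0.568+2.13·2.21)/(0.568+2.13·1.27)] = 0.2667·ln(5.275/3.270) = 0.1275 mol·L⁻¹.
C_Q = (C_{A0}−C_A)−C_P = 0.8139 mol·L⁻¹; S̃_{P/Q} = 0.1275/0.8139 = 0.157.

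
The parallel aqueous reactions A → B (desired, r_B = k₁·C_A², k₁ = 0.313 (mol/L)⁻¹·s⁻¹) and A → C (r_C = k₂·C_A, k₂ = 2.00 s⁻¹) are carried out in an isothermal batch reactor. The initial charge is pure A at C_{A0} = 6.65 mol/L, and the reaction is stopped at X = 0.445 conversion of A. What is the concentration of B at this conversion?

C_A = C_{A0}(1−X) = 3.691 mol/L.
Along a PFR/batch, dC_C/dC_A = −r_C/(r_B+r_C) = −k₂/(k₂+k₁·C_A).
Integrating from C_{A0} to C_A: C_C = (2.00/0.313)·ln[(2.00+0.313·6.65)/(2.00+0.313·3.69)] = 6.390·ln(4.081/3.155) = 1.645 mol/L.
Then C_B = (C_{A0}−C_A) − C_C = 2.959 − 1.645 = 1.315 mol/L.

1.31 mol/L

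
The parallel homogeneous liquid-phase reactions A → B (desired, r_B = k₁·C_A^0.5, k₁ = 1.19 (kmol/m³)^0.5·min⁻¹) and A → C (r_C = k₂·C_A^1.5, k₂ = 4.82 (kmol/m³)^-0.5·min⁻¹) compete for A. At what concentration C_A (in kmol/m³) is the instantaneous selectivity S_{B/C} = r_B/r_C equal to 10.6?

0.0233 kmol/m³

S_{B/C} = (k₁/k₂)·C_A⁻¹ ⇒ C_A = (S·k₂/k₁)^(-1).
= (10.6×4.82/1.19)^(-1) = (42.93)^(-1) = 0.0233 kmol/m³.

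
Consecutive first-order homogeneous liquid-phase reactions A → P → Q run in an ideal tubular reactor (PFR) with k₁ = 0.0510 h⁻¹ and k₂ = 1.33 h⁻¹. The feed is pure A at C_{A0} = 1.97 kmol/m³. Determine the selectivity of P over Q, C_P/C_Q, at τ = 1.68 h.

0.649

Solving the coupled first-order balances gives C_P(τ) = [k₁/(k₂−k₁)]·C_{A0}·(e^(−k₁τ) − e^(−k₂τ)).
e^(−k₁τ) = e^(−0.0510×1.68) = e^(−0.08568) = 0.9179; e^(−k₂τ) = e^(−2.234) = 0.1071.
C_P = 0.0510×1.97/(1.33−0.0510) × (0.9179−0.1071) = 0.07855×0.8108 = 0.06369 kmol/m³.
C_A = C_{A0}e^(−k₁τ) = 1.808 kmol/m³, so C_Q = C_{A0}−C_A−C_P = 0.09807 kmol/m³; C_P/C_Q = 0.649.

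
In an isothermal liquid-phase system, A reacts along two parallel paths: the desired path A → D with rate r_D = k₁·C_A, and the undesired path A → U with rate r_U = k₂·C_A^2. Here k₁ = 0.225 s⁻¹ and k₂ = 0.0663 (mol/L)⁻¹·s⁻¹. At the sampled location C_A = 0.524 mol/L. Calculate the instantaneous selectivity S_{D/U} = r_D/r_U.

6.48

S_{D/U} = r_D/r_U = (k₁·C_A)/(k₂·C_A^2) = (k₁/k₂)·C_A⁻¹.
= (0.225×0.5240) / (0.0663×0.5240^2) = 0.1179/0.01820 = 6.48.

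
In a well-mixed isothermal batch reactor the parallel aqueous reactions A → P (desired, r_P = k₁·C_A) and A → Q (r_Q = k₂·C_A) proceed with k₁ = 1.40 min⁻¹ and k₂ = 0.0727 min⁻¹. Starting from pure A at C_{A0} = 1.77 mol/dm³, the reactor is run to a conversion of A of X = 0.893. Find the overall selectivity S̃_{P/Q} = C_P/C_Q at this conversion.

C_A = C_{A0}(1−X) = 0.1894 mol/dm³.
Both paths are first order in A, so the instantaneous fraction to P is constant: dC_P/d(−C_A) = k₁/(k₁+k₂) = 0.9506.
C_P = 0.9506·(C_{A0}−C_A) = 0.9506×1.581 = 1.50 mol/dm³.
C_Q = (C_{A0}−C_A)−C_P = 0.07803 mol/dm³; S̃_{P/Q} = 1.503/0.07803 = 19.3.

19.3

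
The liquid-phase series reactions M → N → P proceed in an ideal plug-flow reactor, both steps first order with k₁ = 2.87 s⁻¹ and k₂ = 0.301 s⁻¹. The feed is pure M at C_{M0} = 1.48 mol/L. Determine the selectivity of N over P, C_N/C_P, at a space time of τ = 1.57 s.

2.24

For first-order series with pure M initially, C_N(τ) = k₁C_{M0}/(k₂−k₁)·(e^(−k₁τ) − e^(−k₂τ)).
e^(−k₁τ) = e^(−2.87×1.57) = e^(−4.506) = 0.01104; e^(−k₂τ) = e^(−0.4726) = 0.6234.
C_N = 2.87×1.48/(0.301−2.87) × (0.01104−0.6234) = (-1.653)×(-0.6124) = 1.012 mol/L.
C_M = C_{M0}e^(−k₁τ) = 0.01634 mol/L, so C_P = C_{M0}−C_M−C_N = 0.4512 mol/L; C_N/C_P = 2.24.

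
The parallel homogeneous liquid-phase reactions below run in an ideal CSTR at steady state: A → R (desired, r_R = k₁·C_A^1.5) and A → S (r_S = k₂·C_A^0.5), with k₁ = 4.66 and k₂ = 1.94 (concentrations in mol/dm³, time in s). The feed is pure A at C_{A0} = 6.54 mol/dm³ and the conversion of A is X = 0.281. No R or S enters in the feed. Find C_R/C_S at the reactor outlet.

11.3

Exit C_A = C_{A0}(1−X) = 6.54×0.719 = 4.702 mol/dm³.
In a CSTR the entire volume is at exit conditions, so r_R = 4.66×4.702^1.5 = 47.52 and r_S = 1.94×4.702^0.5 = 4.207.
Overall selectivity = C_R/C_S = r_Rτ/(r_Sτ) = r_R/r_S = 11.3.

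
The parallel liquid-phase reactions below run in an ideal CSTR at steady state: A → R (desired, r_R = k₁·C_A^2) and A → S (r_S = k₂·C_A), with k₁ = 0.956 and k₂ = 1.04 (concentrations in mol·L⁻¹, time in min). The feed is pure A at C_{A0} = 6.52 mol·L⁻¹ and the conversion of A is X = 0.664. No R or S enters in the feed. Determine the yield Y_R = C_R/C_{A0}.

0.444

Exit C_A = C_{A0}(1−X) = 6.52×0.336 = 2.191 mol·L⁻¹.
In a CSTR the entire volume is at exit conditions, so r_R = 0.956×2.191^2 = 4.588 and r_S = 1.04×2.191 = 2.278.
Fraction of consumed A going to R: r_R/(r_R+r_S) = 0.6682.
C_R = 0.6682·C_{A0}·X = 0.6682×6.52×0.664 = 2.89 mol·L⁻¹; Y_R = C_R/C_{A0} = 0.444.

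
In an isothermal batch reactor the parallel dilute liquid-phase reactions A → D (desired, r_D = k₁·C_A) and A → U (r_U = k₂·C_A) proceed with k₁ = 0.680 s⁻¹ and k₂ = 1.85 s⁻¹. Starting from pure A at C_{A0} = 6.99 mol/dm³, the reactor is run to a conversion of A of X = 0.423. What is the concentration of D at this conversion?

0.795 mol/dm³

C_A = C_{A0}(1−X) = 4.033 mol/dm³.
Both paths are first order in A, so the instantaneous fraction to D is constant: dC_D/d(−C_A) = k₁/(k₁+k₂) = 0.2688.
C_D = 0.2688·(C_{A0}−C_A) = 0.2688×2.957 = 0.795 mol/dm³.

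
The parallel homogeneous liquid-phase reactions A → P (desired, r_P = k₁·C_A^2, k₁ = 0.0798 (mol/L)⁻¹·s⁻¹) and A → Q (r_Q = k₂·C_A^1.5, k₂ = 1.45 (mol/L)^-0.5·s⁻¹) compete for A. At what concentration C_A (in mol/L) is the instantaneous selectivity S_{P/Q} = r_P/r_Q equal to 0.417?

S_{P/Q} = (k₁/k₂)·C_A^0.5 ⇒ C_A = (S·k₂/k₁)^(2).
= (0.417×1.45/0.0798)^(2) = (7.577)^(2) = 57.4 mol/L.

57.4 mol/L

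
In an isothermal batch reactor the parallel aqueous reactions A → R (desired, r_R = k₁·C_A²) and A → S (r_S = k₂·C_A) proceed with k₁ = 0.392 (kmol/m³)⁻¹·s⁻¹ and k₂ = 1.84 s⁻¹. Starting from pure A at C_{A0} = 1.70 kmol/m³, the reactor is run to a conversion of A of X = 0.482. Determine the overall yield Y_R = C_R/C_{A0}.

C_A = C_{A0}(1−X) = 0.8806 kmol/m³.
Along a PFR/batch, dC_S/dC_A = −r_S/(r_R+r_S) = −k₂/(k₂+k₁·C_A).
Integrating from C_{A0} to C_A: C_S = (1.84/0.392)·ln[(1.84+0.392·1.70)/(1.84+0.392·0.881)] = 4.694·ln(2.506/2.185) = 0.6437 kmol/m³.
Then C_R = (C_{A0}−C_A) − C_S = 0.8194 − 0.6437 = 0.1757 kmol/m³.
Y_R = C_R/C_{A0} = 0.1757/1.70 = 0.103.

0.103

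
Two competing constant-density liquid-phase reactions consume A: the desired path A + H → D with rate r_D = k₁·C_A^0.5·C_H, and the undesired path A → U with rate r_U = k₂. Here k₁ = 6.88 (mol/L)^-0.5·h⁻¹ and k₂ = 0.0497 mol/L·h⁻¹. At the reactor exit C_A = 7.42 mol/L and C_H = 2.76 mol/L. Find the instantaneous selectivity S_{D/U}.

S_{D/U} = r_D/r_U = (k₁·C_A^0.5·C_H)/(k₂) = (k₁/k₂)·C_A^0.5·C_H.
= (6.88×7.420^0.5×2.760) / (0.0497) = 51.72/0.04970 = 1041.
Since the desired path is higher order in A, keeping C_A high (PFR or concentrated feed) favours D.

1041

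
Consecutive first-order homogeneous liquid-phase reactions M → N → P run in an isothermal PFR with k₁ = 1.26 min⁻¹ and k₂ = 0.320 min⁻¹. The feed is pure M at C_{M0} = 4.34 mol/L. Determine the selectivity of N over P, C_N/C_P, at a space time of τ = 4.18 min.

0.531

Solving the coupled first-order balances gives C_N(τ) = [k₁/(k₂−k₁)]·C_{M0}·(e^(−k₁τ) − e^(−k₂τ)).
e^(−k₁τ) = e^(−1.26×4.18) = e^(−5.267) = 0.005160; e^(−k₂τ) = e^(−1.338) = 0.2625.
C_N = 1.26×4.34/(0.320−1.26) × (0.005160−0.2625) = (-5.817)×(-0.2573) = 1.497 mol/L.
C_M = C_{M0}e^(−k₁τ) = 0.02239 mol/L, so C_P = C_{M0}−C_M−C_N = 2.821 mol/L; C_N/C_P = 0.531.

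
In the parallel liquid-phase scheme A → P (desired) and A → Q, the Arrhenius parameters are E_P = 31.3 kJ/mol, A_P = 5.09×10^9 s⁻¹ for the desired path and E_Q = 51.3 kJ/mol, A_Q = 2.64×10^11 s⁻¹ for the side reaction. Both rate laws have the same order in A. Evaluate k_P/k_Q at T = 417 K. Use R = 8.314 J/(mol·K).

With equal orders, S_{P/Q} = k_P/k_Q = (A_P/A_Q)·exp[(E_Q−E_P)/(RT)].
(E_Q−E_P)/(RT) = (51.3−31.3)×10³/(8.314×417) = 20000/3467 = 5.769.
k_P/k_Q = (5.09×10^9/2.64×10^11)·exp(5.769) = 0.01928 × 320.1 = 6.17.
Since E_P < E_Q, lowering the temperature improves selectivity toward P.

6.17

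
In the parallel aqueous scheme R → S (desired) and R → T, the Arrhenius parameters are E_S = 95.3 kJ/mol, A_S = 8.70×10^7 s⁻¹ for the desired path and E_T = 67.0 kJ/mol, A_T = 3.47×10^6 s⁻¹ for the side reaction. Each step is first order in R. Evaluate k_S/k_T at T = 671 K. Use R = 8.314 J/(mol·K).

0.157

k_S/k_T = (A_S/A_T)·exp[−(E_S−E_T)/(RT)] = (A_S/A_T)·exp[(E_T−E_S)/(RT)].
(E_T−E_S)/(RT) = (67.0−95.3)×10³/(8.314×671) = -28300/5579 = -5.073.
k_S/k_T = (8.70×10^7/3.47×10^6)·exp(-5.073) = 25.07 × 0.006264 = 0.157.
Since E_S > E_T, raising the temperature improves selectivity toward S.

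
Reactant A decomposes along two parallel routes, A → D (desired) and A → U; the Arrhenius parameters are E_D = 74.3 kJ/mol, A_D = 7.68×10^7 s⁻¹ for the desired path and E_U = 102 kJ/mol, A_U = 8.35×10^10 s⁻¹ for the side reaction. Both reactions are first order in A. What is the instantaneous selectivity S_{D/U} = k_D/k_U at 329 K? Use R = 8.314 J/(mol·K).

23.0

Since both paths have the same order in A, the concentration cancels and S_{D/U} = k_D/k_U = (A_D/A_U)·exp[(E_U−E_D)/(RT)].
(E_U−E_D)/(RT) = (102−74.3)×10³/(8.314×329) = 27700/2735 = 10.13.
k_D/k_U = (7.68×10^7/8.35×10^10)·exp(10.13) = 9.198×10^-4 × 25005 = 23.0.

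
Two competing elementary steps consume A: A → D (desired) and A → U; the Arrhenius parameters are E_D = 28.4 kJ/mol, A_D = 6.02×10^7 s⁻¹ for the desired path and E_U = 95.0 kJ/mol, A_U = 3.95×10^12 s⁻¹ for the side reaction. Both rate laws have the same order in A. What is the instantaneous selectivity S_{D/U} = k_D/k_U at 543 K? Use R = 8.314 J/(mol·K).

k_D/k_U = (A_D/A_U)·exp[−(E_D−E_U)/(RT)] = (A_D/A_U)·exp[(E_U−E_D)/(RT)].
(E_U−E_D)/(RT) = (95.0−28.4)×10³/(8.314×543) = 66600/4515 = 14.75.
k_D/k_U = (6.02×10^7/3.95×10^12)·exp(14.75) = 1.524×10^-5 × 2.552×10^6 = 38.9.

38.9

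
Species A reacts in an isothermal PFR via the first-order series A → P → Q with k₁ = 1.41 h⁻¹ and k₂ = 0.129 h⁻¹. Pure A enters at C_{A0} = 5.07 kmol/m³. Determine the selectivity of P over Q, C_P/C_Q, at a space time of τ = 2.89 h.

Solving the coupled first-order balances gives C_P(τ) = [k₁/(k₂−k₁)]·C_{A0}·(e^(−k₁τ) − e^(−k₂τ)).
e^(−k₁τ) = e^(−1.41×2.89) = e^(−4.075) = 0.01699; e^(−k₂τ) = e^(−0.3728) = 0.6888.
C_P = 1.41×5.07/(0.129−1.41) × (0.01699−0.6888) = (-5.581)×(-0.6718) = 3.749 kmol/m³.
C_A = C_{A0}e^(−k₁τ) = 0.08616 kmol/m³, so C_Q = C_{A0}−C_A−C_P = 1.235 kmol/m³; C_P/C_Q = 3.04.

3.04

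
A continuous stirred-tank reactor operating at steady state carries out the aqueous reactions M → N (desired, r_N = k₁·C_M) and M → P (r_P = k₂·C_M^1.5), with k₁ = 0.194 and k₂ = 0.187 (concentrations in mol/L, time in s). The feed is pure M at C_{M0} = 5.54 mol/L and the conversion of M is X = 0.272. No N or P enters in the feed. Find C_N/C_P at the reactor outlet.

0.517

Exit C_M = C_{M0}(1−X) = 5.54×0.728 = 4.033 mol/L.
In a CSTR the entire volume is at exit conditions, so r_N = 0.194×4.033 = 0.7824 and r_P = 0.187×4.033^1.5 = 1.515.
Overall selectivity = C_N/C_P = r_Nτ/(r_Pτ) = r_N/r_P = 0.517.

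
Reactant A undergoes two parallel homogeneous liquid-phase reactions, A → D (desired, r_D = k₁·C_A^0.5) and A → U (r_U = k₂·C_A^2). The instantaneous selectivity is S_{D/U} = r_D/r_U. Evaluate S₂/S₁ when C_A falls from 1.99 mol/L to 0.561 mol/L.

6.68

S_{D/U} = (k₁/k₂)·C_A^-1.5, so S₂/S₁ = (C_{A,2}/C_{A,1})^-1.5.
= (0.561/1.99)^(-1.5) = (0.2819)^(-1.5) = 6.68.
Selectivity toward D rises as C_A falls — low-concentration operation is favoured.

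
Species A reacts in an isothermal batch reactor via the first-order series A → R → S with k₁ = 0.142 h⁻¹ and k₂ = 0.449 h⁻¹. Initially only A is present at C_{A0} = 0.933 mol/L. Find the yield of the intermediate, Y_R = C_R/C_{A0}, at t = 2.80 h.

0.179

Solving the coupled first-order balances gives C_R(t) = [k₁/(k₂−k₁)]·C_{A0}·(e^(−k₁t) − e^(−k₂t)).
e^(−k₁t) = e^(−0.142×2.80) = e^(−0.3976) = 0.6719; e^(−k₂t) = e^(−1.257) = 0.2844.
C_R = 0.142×0.933/(0.449−0.142) × (0.6719−0.2844) = 0.4316×0.3875 = 0.1672 mol/L.
Y_R = C_R/C_{A0} = 0.1672/0.933 = 0.179.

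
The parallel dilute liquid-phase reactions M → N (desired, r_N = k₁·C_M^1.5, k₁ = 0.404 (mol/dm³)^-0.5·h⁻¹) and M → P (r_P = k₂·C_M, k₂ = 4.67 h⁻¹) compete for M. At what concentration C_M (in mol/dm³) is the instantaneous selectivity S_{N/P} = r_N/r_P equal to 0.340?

S_{N/P} = (k₁/k₂)·C_M^0.5 ⇒ C_M = (S·k₂/k₁)^(2).
= (0.340×4.67/0.404)^(2) = (3.930)^(2) = 15.4 mol/dm³.

15.4 mol/dm³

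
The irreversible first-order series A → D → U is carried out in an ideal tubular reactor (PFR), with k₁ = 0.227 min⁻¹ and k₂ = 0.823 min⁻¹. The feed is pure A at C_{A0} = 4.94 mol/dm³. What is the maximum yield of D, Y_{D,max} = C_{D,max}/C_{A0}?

Evaluating C_D at τ_opt = ln(k₂/k₁)/(k₂−k₁) gives C_{D,max}/C_{A0} = (k₁/k₂)^[k₂/(k₂−k₁)].
= (0.227/0.823)^(0.823/(0.823−0.227)) = (0.2758)^(1.381) = 0.1689.

0.169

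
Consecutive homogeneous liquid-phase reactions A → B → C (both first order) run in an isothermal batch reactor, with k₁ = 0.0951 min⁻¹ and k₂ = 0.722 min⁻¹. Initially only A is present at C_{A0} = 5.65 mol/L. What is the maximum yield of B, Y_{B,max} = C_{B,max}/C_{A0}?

For a first-order series the maximum intermediate yield is C_{B,max}/C_{A0} = (k₁/k₂)^[k₂/(k₂−k₁)].
= (0.0951/0.722)^(0.722/(0.722−0.0951)) = (0.1317)^(1.152) = 0.09685.

0.0968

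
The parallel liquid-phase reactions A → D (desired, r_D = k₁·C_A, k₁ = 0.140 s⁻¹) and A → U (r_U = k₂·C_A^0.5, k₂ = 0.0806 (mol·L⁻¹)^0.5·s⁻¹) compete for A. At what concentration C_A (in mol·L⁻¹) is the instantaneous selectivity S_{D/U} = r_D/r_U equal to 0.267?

S_{D/U} = (k₁/k₂)·C_A^0.5 ⇒ C_A = (S·k₂/k₁)^(2).
= (0.267×0.0806/0.140)^(2) = (0.1537)^(2) = 0.0236 mol·L⁻¹.

0.0236 mol·L⁻¹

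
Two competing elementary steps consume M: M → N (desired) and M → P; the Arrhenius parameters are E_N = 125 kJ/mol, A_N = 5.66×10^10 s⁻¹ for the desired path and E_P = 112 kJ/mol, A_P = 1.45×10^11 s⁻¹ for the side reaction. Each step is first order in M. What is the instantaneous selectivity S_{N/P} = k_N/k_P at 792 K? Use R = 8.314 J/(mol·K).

0.0542

Since both paths have the same order in M, the concentration cancels and S_{N/P} = k_N/k_P = (A_N/A_P)·exp[(E_P−E_N)/(RT)].
(E_P−E_N)/(RT) = (112−125)×10³/(8.314×792) = -13000/6585 = -1.974.
k_N/k_P = (5.66×10^10/1.45×10^11)·exp(-1.974) = 0.3903 × 0.1389 = 0.0542.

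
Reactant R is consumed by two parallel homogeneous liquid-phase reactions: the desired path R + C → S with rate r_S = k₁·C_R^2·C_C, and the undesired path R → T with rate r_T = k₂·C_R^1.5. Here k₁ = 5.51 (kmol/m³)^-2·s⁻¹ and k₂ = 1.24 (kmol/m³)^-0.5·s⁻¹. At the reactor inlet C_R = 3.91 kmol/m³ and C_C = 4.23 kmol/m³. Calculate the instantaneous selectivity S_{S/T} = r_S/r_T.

37.2

S_{S/T} = r_S/r_T = (k₁·C_R^2·C_C)/(k₂·C_R^1.5) = (k₁/k₂)·C_R^0.5·C_C.
= (5.51×3.910^2×4.230) / (1.24×3.910^1.5) = 356.3/9.587 = 37.2.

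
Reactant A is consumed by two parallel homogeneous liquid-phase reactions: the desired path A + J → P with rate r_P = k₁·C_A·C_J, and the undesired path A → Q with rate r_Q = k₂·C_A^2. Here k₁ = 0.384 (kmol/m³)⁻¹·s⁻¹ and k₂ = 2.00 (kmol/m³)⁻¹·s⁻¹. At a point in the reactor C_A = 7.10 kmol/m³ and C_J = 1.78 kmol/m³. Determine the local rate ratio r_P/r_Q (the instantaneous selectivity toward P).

S_{P/Q} = r_P/r_Q = (k₁·C_A·C_J)/(k₂·C_A^2) = (k₁/k₂)·C_A⁻¹·C_J.
= (0.384×7.100×1.780) / (2.00×7.100^2) = 4.853/100.8 = 0.0481.

0.0481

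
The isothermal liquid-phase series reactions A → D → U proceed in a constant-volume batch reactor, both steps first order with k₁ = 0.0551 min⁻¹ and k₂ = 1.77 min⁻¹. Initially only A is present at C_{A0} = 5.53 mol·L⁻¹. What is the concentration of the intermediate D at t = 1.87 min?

Solving the coupled first-order balances gives C_D(t) = [k₁/(k₂−k₁)]·C_{A0}·(e^(−k₁t) − e^(−k₂t)).
e^(−k₁t) = e^(−0.0551×1.87) = e^(−0.1030) = 0.9021; e^(−k₂t) = e^(−3.310) = 0.03652.
C_D = 0.0551×5.53/(1.77−0.0551) × (0.9021−0.03652) = 0.1777×0.8656 = 0.1538 mol·L⁻¹.

0.154 mol·L⁻¹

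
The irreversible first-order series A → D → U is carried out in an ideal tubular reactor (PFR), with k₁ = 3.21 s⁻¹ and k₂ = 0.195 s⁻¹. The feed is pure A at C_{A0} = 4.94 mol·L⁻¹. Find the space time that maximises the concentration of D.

0.929 s

The intermediate peaks when r₁ = r₂, i.e. k₁e^(−k₁τ) = k₂e^(−k₂τ), giving τ_opt = ln(k₂/k₁)/(k₂−k₁).
= ln(0.195/3.21)/(0.195−3.21) = ln(0.06075)/-3.015 = -2.801/-3.015 = 0.929 s.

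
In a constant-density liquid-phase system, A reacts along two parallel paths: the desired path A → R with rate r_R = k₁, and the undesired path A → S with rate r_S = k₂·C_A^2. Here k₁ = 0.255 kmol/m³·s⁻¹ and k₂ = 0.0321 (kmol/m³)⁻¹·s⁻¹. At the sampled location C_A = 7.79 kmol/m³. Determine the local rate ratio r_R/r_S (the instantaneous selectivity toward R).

0.131

S_{R/S} = r_R/r_S = (k₁)/(k₂·C_A^2) = (k₁/k₂)·C_A^-2.
= (0.255) / (0.0321×7.790^2) = 0.2550/1.948 = 0.131.
The undesired path is higher order in A, so low C_A (CSTR or dilute feed) favours R.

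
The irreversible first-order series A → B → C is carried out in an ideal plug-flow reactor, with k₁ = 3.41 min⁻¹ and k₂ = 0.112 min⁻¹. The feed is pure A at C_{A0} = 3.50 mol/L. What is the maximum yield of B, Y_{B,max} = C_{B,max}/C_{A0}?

At the optimum, C_{B,max}/C_{A0} = (k₁/k₂)^[k₂/(k₂−k₁)].
= (3.41/0.112)^(0.112/(0.112−3.41)) = (30.45)^(-0.03396) = 0.8905.

0.890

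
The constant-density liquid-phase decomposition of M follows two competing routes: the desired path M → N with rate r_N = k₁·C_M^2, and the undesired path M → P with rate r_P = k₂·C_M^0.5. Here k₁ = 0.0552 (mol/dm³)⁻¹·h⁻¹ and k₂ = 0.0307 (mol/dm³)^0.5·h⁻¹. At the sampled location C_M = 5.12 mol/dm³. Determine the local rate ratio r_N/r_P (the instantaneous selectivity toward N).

S_{N/P} = r_N/r_P = (k₁·C_M^2)/(k₂·C_M^0.5) = (k₁/k₂)·C_M^1.5.
= (0.0552×5.120^2) / (0.0307×5.120^0.5) = 1.447/0.06947 = 20.8.
Since the desired path is higher order in M, keeping C_M high (PFR or concentrated feed) favours N.

20.8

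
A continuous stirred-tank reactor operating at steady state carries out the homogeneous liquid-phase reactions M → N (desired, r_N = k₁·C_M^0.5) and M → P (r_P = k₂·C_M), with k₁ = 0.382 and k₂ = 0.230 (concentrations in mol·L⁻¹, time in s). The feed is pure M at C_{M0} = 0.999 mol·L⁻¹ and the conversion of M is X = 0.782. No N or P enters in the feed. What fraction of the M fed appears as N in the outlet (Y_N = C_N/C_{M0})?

Exit C_M = C_{M0}(1−X) = 0.999×0.218 = 0.2178 mol·L⁻¹.
A CSTR operates uniformly at the exit composition, giving r_N = 0.1783 and r_P = 0.05009 (each k·C_M^n at C_M = 0.2178).
Fraction of consumed M going to N: r_N/(r_N+r_P) = 0.7807.
C_N = 0.7807·C_{M0}·X = 0.7807×0.999×0.782 = 0.610 mol·L⁻¹; Y_N = C_N/C_{M0} = 0.610.

0.610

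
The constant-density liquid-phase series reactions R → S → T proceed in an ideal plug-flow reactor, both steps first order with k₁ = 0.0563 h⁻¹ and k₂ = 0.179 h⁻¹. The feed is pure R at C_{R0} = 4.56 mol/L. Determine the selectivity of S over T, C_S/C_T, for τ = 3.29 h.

2.98

Solving the coupled first-order balances gives C_S(τ) = [k₁/(k₂−k₁)]·C_{R0}·(e^(−k₁τ) − e^(−k₂τ)).
e^(−k₁τ) = e^(−0.0563×3.29) = e^(−0.1852) = 0.8309; e^(−k₂τ) = e^(−0.5889) = 0.5549.
C_S = 0.0563×4.56/(0.179−0.0563) × (0.8309−0.5549) = 2.092×0.2760 = 0.5774 mol/L.
C_R = C_{R0}e^(−k₁τ) = 3.789 mol/L, so C_T = C_{R0}−C_R−C_S = 0.1936 mol/L; C_S/C_T = 2.98.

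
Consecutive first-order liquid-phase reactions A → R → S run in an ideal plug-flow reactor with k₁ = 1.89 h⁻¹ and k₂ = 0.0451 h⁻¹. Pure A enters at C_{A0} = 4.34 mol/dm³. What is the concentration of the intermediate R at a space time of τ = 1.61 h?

3.92 mol/dm³

For first-order series with pure A initially, C_R(τ) = k₁C_{A0}/(k₂−k₁)·(e^(−k₁τ) − e^(−k₂τ)).
e^(−k₁τ) = e^(−1.89×1.61) = e^(−3.043) = 0.04770; e^(−k₂τ) = e^(−0.07261) = 0.9300.
C_R = 1.89×4.34/(0.0451−1.89) × (0.04770−0.9300) = (-4.446)×(-0.8823) = 3.923 mol/dm³.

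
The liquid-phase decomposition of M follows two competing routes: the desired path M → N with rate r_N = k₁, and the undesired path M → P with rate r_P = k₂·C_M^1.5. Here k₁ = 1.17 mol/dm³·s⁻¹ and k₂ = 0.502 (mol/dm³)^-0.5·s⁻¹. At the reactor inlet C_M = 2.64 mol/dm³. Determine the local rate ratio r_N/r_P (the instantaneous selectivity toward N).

S_{N/P} = r_N/r_P = (k₁)/(k₂·C_M^1.5) = (k₁/k₂)·C_M^-1.5.
= (1.17) / (0.502×2.640^1.5) = 1.170/2.153 = 0.543.

0.543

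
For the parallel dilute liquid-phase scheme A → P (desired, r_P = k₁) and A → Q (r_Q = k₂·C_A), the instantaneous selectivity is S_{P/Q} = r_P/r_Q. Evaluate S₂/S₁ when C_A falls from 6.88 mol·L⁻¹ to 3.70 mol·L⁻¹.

1.86

S_{P/Q} = (k₁/k₂)·C_A⁻¹, so S₂/S₁ = (C_{A,2}/C_{A,1})⁻¹.
= 6.88/3.70 = 1.86.
Selectivity toward P rises as C_A falls — low-concentration operation is favoured.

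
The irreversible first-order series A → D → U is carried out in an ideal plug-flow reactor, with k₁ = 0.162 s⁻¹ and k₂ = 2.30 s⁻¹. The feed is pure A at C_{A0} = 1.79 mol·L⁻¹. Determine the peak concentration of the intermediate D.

Evaluating C_D at τ_opt = ln(k₂/k₁)/(k₂−k₁) gives C_{D,max}/C_{A0} = (k₁/k₂)^[k₂/(k₂−k₁)].
= (0.162/2.30)^(2.30/(2.30−0.162)) = (0.07043)^(1.076) = 0.05761.
C_{D,max} = 0.05761×1.79 = 0.103 mol·L⁻¹.

0.103 mol·L⁻¹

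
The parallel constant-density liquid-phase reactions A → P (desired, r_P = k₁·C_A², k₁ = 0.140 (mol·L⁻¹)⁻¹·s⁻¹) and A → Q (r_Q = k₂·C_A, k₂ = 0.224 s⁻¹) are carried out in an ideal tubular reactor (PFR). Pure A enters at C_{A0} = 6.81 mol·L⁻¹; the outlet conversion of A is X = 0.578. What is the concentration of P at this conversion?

C_A = C_{A0}(1−X) = 2.874 mol·L⁻¹.
Along a PFR/batch, dC_Q/dC_A = −r_Q/(r_P+r_Q) = −k₂/(k₂+k₁·C_A).
Integrating from C_{A0} to C_A: C_Q = (0.224/0.140)·ln[(0.224+0.140·6.81)/(0.224+0.140·2.87)] = 1.600·ln(1.177/0.6263) = 1.010 mol·L⁻¹.
Then C_P = (C_{A0}−C_A) − C_Q = 3.936 − 1.010 = 2.926 mol·L⁻¹.

2.93 mol·L⁻¹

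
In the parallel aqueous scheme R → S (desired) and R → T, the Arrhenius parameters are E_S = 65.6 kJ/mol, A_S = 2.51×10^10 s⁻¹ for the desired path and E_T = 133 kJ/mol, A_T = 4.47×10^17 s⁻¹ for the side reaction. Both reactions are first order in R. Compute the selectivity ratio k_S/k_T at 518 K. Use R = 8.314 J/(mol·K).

k_S/k_T = (A_S/A_T)·exp[−(E_S−E_T)/(RT)] = (A_S/A_T)·exp[(E_T−E_S)/(RT)].
(E_T−E_S)/(RT) = (133−65.6)×10³/(8.314×518) = 67400/4307 = 15.65.
k_S/k_T = (2.51×10^10/4.47×10^17)·exp(15.65) = 5.615×10^-8 × 6.263×10^6 = 0.352.

0.352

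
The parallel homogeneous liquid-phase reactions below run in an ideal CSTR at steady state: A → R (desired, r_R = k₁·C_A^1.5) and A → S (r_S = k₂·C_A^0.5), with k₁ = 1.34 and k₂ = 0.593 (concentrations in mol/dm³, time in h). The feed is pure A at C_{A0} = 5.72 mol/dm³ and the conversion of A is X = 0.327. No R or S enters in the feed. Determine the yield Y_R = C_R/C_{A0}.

0.293

Exit C_A = C_{A0}(1−X) = 5.72×0.673 = 3.850 mol/dm³.
A CSTR operates uniformly at the exit composition, giving r_R = 10.12 and r_S = 1.163 (each k·C_A^n at C_A = 3.850).
Fraction of consumed A going to R: r_R/(r_R+r_S) = 0.8969.
C_R = 0.8969·C_{A0}·X = 0.8969×5.72×0.327 = 1.68 mol/dm³; Y_R = C_R/C_{A0} = 0.293.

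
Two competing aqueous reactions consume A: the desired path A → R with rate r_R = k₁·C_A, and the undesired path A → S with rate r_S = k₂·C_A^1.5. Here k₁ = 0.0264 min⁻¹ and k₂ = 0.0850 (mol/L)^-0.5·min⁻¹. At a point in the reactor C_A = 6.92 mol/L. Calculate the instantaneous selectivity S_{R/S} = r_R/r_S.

0.118

S_{R/S} = r_R/r_S = (k₁·C_A)/(k₂·C_A^1.5) = (k₁/k₂)·C_A^-0.5.
= (0.0264×6.920) / (0.0850×6.920^1.5) = 0.1827/1.547 = 0.118.
The undesired path is higher order in A, so low C_A (CSTR or dilute feed) favours R.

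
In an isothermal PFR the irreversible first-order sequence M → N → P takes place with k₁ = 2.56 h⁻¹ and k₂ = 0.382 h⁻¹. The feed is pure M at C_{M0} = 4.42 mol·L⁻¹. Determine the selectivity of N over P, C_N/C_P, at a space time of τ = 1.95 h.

Solving the coupled first-order balances gives C_N(τ) = [k₁/(k₂−k₁)]·C_{M0}·(e^(−k₁τ) − e^(−k₂τ)).
e^(−k₁τ) = e^(−2.56×1.95) = e^(−4.992) = 0.006792; e^(−k₂τ) = e^(−0.7449) = 0.4748.
C_N = 2.56×4.42/(0.382−2.56) × (0.006792−0.4748) = (-5.195)×(-0.4680) = 2.431 mol·L⁻¹.
C_M = C_{M0}e^(−k₁τ) = 0.03002 mol·L⁻¹, so C_P = C_{M0}−C_M−C_N = 1.959 mol·L⁻¹; C_N/C_P = 1.24.

1.24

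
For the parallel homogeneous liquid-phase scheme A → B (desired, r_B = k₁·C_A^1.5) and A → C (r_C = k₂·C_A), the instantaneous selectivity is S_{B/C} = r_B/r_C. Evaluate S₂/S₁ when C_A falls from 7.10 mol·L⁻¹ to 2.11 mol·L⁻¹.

0.545

S_{B/C} = (k₁/k₂)·C_A^0.5, so S₂/S₁ = (C_{A,2}/C_{A,1})^0.5.
= (2.11/7.10)^0.5 = (0.2972)^0.5 = 0.545.
Selectivity toward B falls as C_A falls — high-concentration operation is favoured.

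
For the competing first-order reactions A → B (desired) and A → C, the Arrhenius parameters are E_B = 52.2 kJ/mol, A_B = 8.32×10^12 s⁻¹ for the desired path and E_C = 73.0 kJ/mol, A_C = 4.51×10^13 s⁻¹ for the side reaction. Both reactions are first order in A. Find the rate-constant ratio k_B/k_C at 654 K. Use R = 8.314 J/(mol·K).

8.46

k_B/k_C = (A_B/A_C)·exp[−(E_B−E_C)/(RT)] = (A_B/A_C)·exp[(E_C−E_B)/(RT)].
(E_C−E_B)/(RT) = (73.0−52.2)×10³/(8.314×654) = 20800/5437 = 3.825.
k_B/k_C = (8.32×10^12/4.51×10^13)·exp(3.825) = 0.1845 × 45.85 = 8.46.
Since E_B < E_C, lowering the temperature improves selectivity toward B.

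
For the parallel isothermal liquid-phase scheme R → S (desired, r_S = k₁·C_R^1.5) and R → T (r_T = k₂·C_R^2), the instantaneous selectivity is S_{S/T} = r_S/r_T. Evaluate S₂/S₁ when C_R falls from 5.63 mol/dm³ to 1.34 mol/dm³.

S_{S/T} = (k₁/k₂)·C_R^-0.5, so S₂/S₁ = (C_{R,2}/C_{R,1})^-0.5.
= (1.34/5.63)^(-0.5) = (0.2380)^(-0.5) = 2.05.
Selectivity toward S rises as C_R falls — low-concentration operation is favoured.

2.05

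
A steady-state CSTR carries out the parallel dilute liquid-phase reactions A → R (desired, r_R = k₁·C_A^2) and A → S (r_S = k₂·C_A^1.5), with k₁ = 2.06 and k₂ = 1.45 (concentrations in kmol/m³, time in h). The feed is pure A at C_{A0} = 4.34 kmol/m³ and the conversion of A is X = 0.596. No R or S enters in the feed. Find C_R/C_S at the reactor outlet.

1.88

Exit C_A = C_{A0}(1−X) = 4.34×0.404 = 1.753 kmol/m³.
In a CSTR the entire volume is at exit conditions, so r_R = 2.06×1.753^2 = 6.333 and r_S = 1.45×1.753^1.5 = 3.366.
Overall selectivity = C_R/C_S = r_Rτ/(r_Sτ) = r_R/r_S = 1.88.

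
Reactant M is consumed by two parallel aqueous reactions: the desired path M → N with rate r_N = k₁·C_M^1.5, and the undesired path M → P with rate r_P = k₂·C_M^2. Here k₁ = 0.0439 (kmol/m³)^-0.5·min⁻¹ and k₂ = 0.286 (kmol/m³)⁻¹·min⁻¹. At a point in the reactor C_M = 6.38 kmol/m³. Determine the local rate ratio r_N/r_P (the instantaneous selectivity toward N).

S_{N/P} = r_N/r_P = (k₁·C_M^1.5)/(k₂·C_M^2) = (k₁/k₂)·C_M^-0.5.
= (0.0439×6.380^1.5) / (0.286×6.380^2) = 0.7074/11.64 = 0.0608.

0.0608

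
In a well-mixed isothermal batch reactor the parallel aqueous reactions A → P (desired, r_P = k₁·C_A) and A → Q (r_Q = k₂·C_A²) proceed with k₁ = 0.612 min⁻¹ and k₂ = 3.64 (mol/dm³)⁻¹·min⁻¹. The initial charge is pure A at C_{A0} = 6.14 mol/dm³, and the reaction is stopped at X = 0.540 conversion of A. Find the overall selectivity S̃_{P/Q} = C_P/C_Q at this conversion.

C_A = C_{A0}(1−X) = 2.824 mol/dm³.
Along a PFR/batch, dC_P/dC_A = −r_P/(r_P+r_Q) = −k₁/(k₁+k₂·C_A).
Integrating from C_{A0} to C_A: C_P = (0.612/3.64)·ln[(0.612+3.64·6.14)/(0.612+3.64·2.82)] = 0.1681·ln(22.96/10.89) = 0.1254 mol/dm³.
C_Q = (C_{A0}−C_A)−C_P = 3.190 mol/dm³; S̃_{P/Q} = 0.1254/3.190 = 0.0393.

0.0393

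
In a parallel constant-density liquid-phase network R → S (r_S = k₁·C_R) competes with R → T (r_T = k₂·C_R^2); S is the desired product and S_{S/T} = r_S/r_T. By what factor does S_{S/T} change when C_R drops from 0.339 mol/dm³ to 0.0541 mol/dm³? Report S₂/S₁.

6.27

S_{S/T} = (k₁/k₂)·C_R⁻¹, so S₂/S₁ = (C_{R,2}/C_{R,1})⁻¹.
= 0.339/0.0541 = 6.27.
Selectivity toward S rises as C_R falls — low-concentration operation is favoured.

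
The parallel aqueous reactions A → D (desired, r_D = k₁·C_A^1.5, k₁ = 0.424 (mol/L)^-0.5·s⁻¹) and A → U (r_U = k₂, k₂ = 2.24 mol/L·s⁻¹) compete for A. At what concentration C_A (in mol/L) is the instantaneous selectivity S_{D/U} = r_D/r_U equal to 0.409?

S_{D/U} = (k₁/k₂)·C_A^1.5 ⇒ C_A = (S·k₂/k₁)^(1/1.5).
= (0.409×2.24/0.424)^(0.6667) = (2.161)^(0.6667) = 1.67 mol/L.

1.67 mol/L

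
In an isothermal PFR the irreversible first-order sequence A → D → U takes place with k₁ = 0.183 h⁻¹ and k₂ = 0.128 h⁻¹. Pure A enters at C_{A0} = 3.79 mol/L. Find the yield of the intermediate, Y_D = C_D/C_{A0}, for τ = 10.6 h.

0.378

The intermediate concentration in a first-order A→B→C sequence is C_D = k₁C_{A0}(e^(−k₁τ) − e^(−k₂τ))/(k₂−k₁).
e^(−k₁τ) = e^(−0.183×10.6) = e^(−1.940) = 0.1437; e^(−k₂τ) = e^(−1.357) = 0.2575.
C_D = 0.183×3.79/(0.128−0.183) × (0.1437−0.2575) = (-12.61)×(-0.1138) = 1.434 mol/L.
Y_D = C_D/C_{A0} = 1.434/3.79 = 0.378.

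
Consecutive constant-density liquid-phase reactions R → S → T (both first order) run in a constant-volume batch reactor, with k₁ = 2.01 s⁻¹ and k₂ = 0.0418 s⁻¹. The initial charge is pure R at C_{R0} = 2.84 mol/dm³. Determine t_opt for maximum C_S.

For first-order series the maximum of C_S occurs at t_opt = ln(k₂/k₁)/(k₂−k₁).
= ln(0.0418/2.01)/(0.0418−2.01) = ln(0.02080)/-1.968 = -3.873/-1.968 = 1.97 s.

1.97 s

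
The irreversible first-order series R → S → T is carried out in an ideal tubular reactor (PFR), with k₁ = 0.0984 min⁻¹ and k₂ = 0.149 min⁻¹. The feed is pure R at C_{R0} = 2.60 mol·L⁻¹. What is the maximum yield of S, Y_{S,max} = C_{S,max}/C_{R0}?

0.295

For a first-order series the maximum intermediate yield is C_{S,max}/C_{R0} = (k₁/k₂)^[k₂/(k₂−k₁)].
= (0.0984/0.149)^(0.149/(0.149−0.0984)) = (0.6604)^(2.945) = 0.2947.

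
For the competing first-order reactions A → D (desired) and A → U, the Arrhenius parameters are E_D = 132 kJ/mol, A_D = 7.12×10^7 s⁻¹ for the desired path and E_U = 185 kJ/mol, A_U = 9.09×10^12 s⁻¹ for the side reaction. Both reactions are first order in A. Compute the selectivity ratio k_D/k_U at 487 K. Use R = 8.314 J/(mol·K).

3.79

With equal orders, S_{D/U} = k_D/k_U = (A_D/A_U)·exp[(E_U−E_D)/(RT)].
(E_U−E_D)/(RT) = (185−132)×10³/(8.314×487) = 53000/4049 = 13.09.
k_D/k_U = (7.12×10^7/9.09×10^12)·exp(13.09) = 7.833×10^-6 × 4.840×10^5 = 3.79.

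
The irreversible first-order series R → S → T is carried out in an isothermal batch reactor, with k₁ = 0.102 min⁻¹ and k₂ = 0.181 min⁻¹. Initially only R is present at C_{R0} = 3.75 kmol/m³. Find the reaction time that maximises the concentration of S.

7.26 min

The intermediate peaks when r₁ = r₂, i.e. k₁e^(−k₁t) = k₂e^(−k₂t), giving t_opt = ln(k₂/k₁)/(k₂−k₁).
= ln(0.181/0.102)/(0.181−0.102) = ln(1.775)/0.07900 = 0.5735/0.07900 = 7.26 min.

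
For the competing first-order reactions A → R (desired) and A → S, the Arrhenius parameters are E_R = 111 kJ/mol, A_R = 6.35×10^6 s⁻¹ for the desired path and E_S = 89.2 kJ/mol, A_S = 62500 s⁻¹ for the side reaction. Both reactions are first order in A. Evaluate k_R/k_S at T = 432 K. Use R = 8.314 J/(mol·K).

0.235

k_R/k_S = (A_R/A_S)·exp[−(E_R−E_S)/(RT)] = (A_R/A_S)·exp[(E_S−E_R)/(RT)].
(E_S−E_R)/(RT) = (89.2−111)×10³/(8.314×432) = -21800/3592 = -6.070.
k_R/k_S = (6.35×10^6/62500)·exp(-6.070) = 101.6 × 0.002312 = 0.235.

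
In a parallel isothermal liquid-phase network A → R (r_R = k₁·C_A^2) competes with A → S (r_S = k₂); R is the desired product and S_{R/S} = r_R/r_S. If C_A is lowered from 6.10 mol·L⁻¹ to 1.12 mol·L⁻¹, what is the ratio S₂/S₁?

0.0337

S_{R/S} = (k₁/k₂)·C_A^2, so S₂/S₁ = (C_{A,2}/C_{A,1})^2.
= (1.12/6.10)^2 = (0.1836)^2 = 0.0337.
Selectivity toward R falls as C_A falls — high-concentration operation is favoured.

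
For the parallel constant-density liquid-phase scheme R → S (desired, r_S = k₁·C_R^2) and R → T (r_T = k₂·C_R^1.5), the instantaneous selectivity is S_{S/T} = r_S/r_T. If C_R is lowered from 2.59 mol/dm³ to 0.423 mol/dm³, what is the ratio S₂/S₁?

S_{S/T} = (k₁/k₂)·C_R^0.5, so S₂/S₁ = (C_{R,2}/C_{R,1})^0.5.
= (0.423/2.59)^0.5 = (0.1633)^0.5 = 0.404.
Selectivity toward S falls as C_R falls — high-concentration operation is favoured.

0.404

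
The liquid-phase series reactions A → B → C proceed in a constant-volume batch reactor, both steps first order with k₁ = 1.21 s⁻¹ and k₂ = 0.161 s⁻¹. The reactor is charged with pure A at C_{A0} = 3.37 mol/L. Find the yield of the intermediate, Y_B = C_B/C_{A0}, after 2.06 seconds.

The intermediate concentration in a first-order A→B→C sequence is C_B = k₁C_{A0}(e^(−k₁t) − e^(−k₂t))/(k₂−k₁).
e^(−k₁t) = e^(−1.21×2.06) = e^(−2.493) = 0.08269; e^(−k₂t) = e^(−0.3317) = 0.7177.
C_B = 1.21×3.37/(0.161−1.21) × (0.08269−0.7177) = (-3.887)×(-0.6350) = 2.469 mol/L.
Y_B = C_B/C_{A0} = 2.469/3.37 = 0.733.

0.733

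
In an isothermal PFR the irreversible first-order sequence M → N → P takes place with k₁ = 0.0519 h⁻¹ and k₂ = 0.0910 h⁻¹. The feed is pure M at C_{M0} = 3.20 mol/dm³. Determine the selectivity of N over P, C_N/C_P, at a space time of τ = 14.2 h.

1.08

Solving the coupled first-order balances gives C_N(τ) = [k₁/(k₂−k₁)]·C_{M0}·(e^(−k₁τ) − e^(−k₂τ)).
e^(−k₁τ) = e^(−0.0519×14.2) = e^(−0.7370) = 0.4786; e^(−k₂τ) = e^(−1.292) = 0.2747.
C_N = 0.0519×3.20/(0.0910−0.0519) × (0.4786−0.2747) = 4.248×0.2039 = 0.8660 mol/dm³.
C_M = C_{M0}e^(−k₁τ) = 1.531 mol/dm³, so C_P = C_{M0}−C_M−C_N = 0.8026 mol/dm³; C_N/C_P = 1.08.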